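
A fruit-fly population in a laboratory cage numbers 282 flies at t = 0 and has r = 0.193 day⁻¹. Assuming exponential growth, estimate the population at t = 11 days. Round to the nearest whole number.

N(t) = N₀·e^(rt) = 282 × e^(0.193×11) = 282 × e^2.123.
e^2.123 ≈ 8.3562, so N ≈ 282 × 8.3562 = 2356.44.

2356 flies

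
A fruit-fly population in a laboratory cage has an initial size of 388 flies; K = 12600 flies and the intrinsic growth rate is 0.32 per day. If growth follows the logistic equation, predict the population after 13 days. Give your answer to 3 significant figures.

A = (K − N₀)/N₀ = (12600 − 388)/388 = 31.474.
N(t) = K/(1 + A·e^(−rt)) = 12600/(1 + 31.474×e^(−0.32×13)).
e^(−4.16) = 0.015608; denominator = 1 + 31.474×0.015608 = 1.4912.
N = 12600/1.4912 = 8449.37.

8450 flies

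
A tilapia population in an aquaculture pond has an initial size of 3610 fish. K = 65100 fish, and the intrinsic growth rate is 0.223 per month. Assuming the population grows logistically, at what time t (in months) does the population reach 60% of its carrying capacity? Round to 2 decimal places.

A = (K − N₀)/N₀ = (65100 − 3610)/3610 = 17.033.
Solve 65100/(1 + 17.033·e^(−0.223t)) = 39060: 1 + 17.033·e^(−0.223t) = 1.6667, so e^(−0.223t) = 0.0391392.
−0.223·t = ln(0.0391392) = -3.2406, so t = 3.2406/0.223 = 14.532.

14.53 months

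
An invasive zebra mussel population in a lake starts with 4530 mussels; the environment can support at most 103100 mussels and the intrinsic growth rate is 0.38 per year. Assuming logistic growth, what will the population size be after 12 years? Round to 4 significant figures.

83980 mussels

A = (K − N₀)/N₀ = (103100 − 4530)/4530 = 21.759.
N(t) = K/(1 + A·e^(−rt)) = 103100/(1 + 21.759×e^(−0.38×12)).
e^(−4.56) = 0.010462; denominator = 1 + 21.759×0.010462 = 1.2276.
N = 103100/1.2276 = 83981.7.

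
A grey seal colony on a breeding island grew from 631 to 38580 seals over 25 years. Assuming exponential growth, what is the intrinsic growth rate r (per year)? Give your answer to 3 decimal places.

0.165 per year

From N(t) = N₀·e^(rt): e^(r·25) = 38580/631 = 61.141.
r·25 = ln(61.141) = 4.1132, so r = 4.1132/25 = 0.16453.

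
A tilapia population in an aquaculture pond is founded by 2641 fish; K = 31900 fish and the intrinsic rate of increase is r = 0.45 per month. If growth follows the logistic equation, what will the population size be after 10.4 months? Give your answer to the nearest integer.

28926 fish

A = (K − N₀)/N₀ = (31900 − 2641)/2641 = 11.079.
N(t) = K/(1 + A·e^(−rt)) = 31900/(1 + 11.079×e^(−0.45×10.4)).
e^(−4.68) = 0.009279; denominator = 1 + 11.079×0.009279 = 1.1028.
N = 31900/1.1028 = 28926.4.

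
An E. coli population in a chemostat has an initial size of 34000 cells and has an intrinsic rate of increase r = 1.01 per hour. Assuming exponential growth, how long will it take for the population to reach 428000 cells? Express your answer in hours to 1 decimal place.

Set N₀·e^(rt) = 428000: e^(1.01·t) = 428000/34000 = 12.588.
1.01·t = ln(12.588) = 2.5328, so t = 2.5328/1.01 = 2.5077.

2.5 hours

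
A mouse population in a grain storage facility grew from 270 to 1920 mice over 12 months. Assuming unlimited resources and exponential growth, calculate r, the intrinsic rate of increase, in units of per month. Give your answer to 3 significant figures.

From N(t) = N₀·e^(rt): e^(r·12) = 1920/270 = 7.1111.
r·12 = ln(7.1111) = 1.9617, so r = 1.9617/12 = 0.16347.

0.163 per month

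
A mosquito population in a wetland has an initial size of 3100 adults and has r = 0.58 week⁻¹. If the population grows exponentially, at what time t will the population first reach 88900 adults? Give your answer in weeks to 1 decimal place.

Set N₀·e^(rt) = 88900: e^(0.58·t) = 88900/3100 = 28.677.
0.58·t = ln(28.677) = 3.3561, so t = 3.3561/0.58 = 5.7864.

5.8 weeks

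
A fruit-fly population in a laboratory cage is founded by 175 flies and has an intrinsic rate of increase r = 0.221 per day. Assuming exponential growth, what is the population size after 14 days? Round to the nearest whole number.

3861 flies

N(t) = N₀·e^(rt) = 175 × e^(0.221×14) = 175 × e^3.094.
e^3.094 ≈ 22.065, so N ≈ 175 × 22.065 = 3861.4.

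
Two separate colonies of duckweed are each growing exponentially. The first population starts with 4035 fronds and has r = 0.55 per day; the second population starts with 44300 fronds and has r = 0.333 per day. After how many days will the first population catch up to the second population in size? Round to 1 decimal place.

11.0 days

Set 4035·e^(0.55t) = 44300·e^(0.333t).
e^((0.55 − 0.333)t) = 44300/4035 → e^(0.217·t) = 10.979.
0.217·t = ln(10.979) = 2.396, so t = 2.396/0.217 = 11.041.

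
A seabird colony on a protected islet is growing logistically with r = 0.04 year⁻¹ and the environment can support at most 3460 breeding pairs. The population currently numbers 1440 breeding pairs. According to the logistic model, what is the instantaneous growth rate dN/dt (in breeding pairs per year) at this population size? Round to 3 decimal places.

33.628 breeding pairs per year

dN/dt = rN(1 − N/K) = 0.04 × 1440 × (1 − 1440/3460).
1 − 1440/3460 = 0.58382; dN/dt = 0.04 × 1440 × 0.58382 = 33.628.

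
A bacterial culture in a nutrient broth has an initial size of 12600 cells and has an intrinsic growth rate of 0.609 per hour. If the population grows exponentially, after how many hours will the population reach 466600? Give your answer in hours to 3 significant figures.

5.93 hours

Set N₀·e^(rt) = 466600: e^(0.609·t) = 466600/12600 = 37.032.
0.609·t = ln(37.032) = 3.6118, so t = 3.6118/0.609 = 5.9307.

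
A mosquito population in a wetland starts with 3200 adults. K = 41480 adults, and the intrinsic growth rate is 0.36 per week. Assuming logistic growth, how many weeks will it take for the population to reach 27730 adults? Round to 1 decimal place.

A = (K − N₀)/N₀ = (41480 − 3200)/3200 = 11.963.
Solve 41480/(1 + 11.963·e^(−0.36t)) = 27730: 1 + 11.963·e^(−0.36t) = 1.4959, so e^(−0.36t) = 0.0414506.
−0.36·t = ln(0.0414506) = -3.1833, so t = 3.1833/0.36 = 8.8424.

8.8 weeks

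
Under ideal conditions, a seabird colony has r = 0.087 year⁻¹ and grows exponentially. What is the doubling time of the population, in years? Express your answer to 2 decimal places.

Doubling time t_d = ln(2)/r = 0.6931/0.087 = 7.9672.

7.97 years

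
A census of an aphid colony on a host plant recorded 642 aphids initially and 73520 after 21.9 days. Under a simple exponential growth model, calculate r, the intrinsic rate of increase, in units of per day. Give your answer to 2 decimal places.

From N(t) = N₀·e^(rt): e^(r·21.9) = 73520/642 = 114.52.
r·21.9 = ln(114.52) = 4.7407, so r = 4.7407/21.9 = 0.21647.

0.22 per day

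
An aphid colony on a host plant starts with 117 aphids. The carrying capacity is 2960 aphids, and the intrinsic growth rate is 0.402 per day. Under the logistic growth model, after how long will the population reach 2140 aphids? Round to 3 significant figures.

A = (K − N₀)/N₀ = (2960 − 117)/117 = 24.299.
Solve 2960/(1 + 24.299·e^(−0.402t)) = 2140: 1 + 24.299·e^(−0.402t) = 1.3832, so e^(−0.402t) = 0.0157692.
−0.402·t = ln(0.0157692) = -4.1497, so t = 4.1497/0.402 = 10.323.

10.3 days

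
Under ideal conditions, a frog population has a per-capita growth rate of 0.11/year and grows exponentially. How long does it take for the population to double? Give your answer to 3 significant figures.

6.30 years

Doubling time t_d = ln(2)/r = 0.6931/0.11 = 6.3013.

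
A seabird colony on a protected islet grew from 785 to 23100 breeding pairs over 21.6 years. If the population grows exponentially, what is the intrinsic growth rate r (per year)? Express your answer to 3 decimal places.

0.157 per year

From N(t) = N₀·e^(rt): e^(r·21.6) = 23100/785 = 29.427.
r·21.6 = ln(29.427) = 3.3819, so r = 3.3819/21.6 = 0.15657.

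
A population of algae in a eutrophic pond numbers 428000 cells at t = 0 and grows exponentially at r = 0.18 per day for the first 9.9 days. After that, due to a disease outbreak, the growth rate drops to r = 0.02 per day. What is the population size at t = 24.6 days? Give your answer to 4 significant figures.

Phase 1: N(9.9) = 428000·e^(0.18×9.9) = 428000·e^1.782 = 2.54306×10^6.
Phase 2 runs for 24.6 − 9.9 = 14.7 days at r = 0.02.
N(24.6) = 2.54306×10^6·e^(0.02×14.7) = 2.54306×10^6·e^0.294 = 3.412236×10^6.

3412000 cells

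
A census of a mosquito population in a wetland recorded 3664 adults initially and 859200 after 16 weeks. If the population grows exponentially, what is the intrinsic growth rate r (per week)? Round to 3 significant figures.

0.341 per week

From N(t) = N₀·e^(rt): e^(r·16) = 859200/3664 = 234.5.
r·16 = ln(234.5) = 5.4574, so r = 5.4574/16 = 0.34109.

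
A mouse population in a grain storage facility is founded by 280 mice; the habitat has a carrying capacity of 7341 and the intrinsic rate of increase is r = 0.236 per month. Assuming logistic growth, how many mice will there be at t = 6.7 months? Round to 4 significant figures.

A = (K − N₀)/N₀ = (7341 − 280)/280 = 25.218.
N(t) = K/(1 + A·e^(−rt)) = 7341/(1 + 25.218×e^(−0.236×6.7)).
e^(−1.581) = 0.20573; denominator = 1 + 25.218×0.20573 = 6.188.
N = 7341/6.188 = 1186.32.

1186 mice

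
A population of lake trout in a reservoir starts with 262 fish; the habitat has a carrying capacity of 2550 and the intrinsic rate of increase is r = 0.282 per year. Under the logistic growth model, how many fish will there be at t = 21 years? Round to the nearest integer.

A = (K − N₀)/N₀ = (2550 − 262)/262 = 8.7328.
N(t) = K/(1 + A·e^(−rt)) = 2550/(1 + 8.7328×e^(−0.282×21)).
e^(−5.922) = 0.0026798; denominator = 1 + 8.7328×0.0026798 = 1.0234.
N = 2550/1.0234 = 2491.69.

2492 fish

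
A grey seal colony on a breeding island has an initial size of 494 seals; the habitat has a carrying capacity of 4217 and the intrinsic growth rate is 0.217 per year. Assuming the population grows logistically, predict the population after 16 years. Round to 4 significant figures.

A = (K − N₀)/N₀ = (4217 − 494)/494 = 7.5364.
N(t) = K/(1 + A·e^(−rt)) = 4217/(1 + 7.5364×e^(−0.217×16)).
e^(−3.472) = 0.031055; denominator = 1 + 7.5364×0.031055 = 1.234.
N = 4217/1.234 = 3417.22.

3417 seals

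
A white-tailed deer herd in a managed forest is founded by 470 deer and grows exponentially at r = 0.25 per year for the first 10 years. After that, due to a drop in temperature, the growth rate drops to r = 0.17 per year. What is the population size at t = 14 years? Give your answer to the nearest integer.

11302 deer

Phase 1: N(10) = 470·e^(0.25×10) = 470·e^2.5 = 5725.77.
Phase 2 runs for 14 − 10 = 4 years at r = 0.17.
N(14) = 5725.77·e^(0.17×4) = 5725.77·e^0.68 = 11302.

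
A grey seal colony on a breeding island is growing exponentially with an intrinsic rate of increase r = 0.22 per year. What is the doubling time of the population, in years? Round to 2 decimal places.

3.15 years

Doubling time t_d = ln(2)/r = 0.6931/0.22 = 3.1507.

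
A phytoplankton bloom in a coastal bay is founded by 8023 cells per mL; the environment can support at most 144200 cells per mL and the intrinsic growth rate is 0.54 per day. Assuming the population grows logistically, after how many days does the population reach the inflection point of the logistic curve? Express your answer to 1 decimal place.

Logistic growth is fastest at N = K/2 = 72100.
A = (K − N₀)/N₀ = 16.973. Set K/(1 + A·e^(−rt)) = K/2 → A·e^(−rt) = 1.
e^(−0.54t) = 1/16.973 = 0.058916, so t = ln(16.973)/0.54 = 2.8316/0.54 = 5.2438.

5.2 days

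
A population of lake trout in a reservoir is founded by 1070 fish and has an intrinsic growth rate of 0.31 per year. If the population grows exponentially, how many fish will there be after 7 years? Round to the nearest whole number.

N(t) = N₀·e^(rt) = 1070 × e^(0.31×7) = 1070 × e^2.17.
e^2.17 ≈ 8.7583, so N ≈ 1070 × 8.7583 = 9371.36.

9371 fish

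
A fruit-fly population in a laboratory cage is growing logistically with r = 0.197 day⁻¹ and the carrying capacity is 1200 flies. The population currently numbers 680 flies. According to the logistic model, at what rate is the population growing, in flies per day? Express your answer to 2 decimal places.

dN/dt = rN(1 − N/K) = 0.197 × 680 × (1 − 680/1200).
1 − 680/1200 = 0.43333; dN/dt = 0.197 × 680 × 0.43333 = 58.049.

58.05 flies per day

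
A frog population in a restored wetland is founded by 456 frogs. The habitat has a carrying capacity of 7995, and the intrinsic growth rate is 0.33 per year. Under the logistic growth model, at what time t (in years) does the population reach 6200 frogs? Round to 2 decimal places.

12.26 years

A = (K − N₀)/N₀ = (7995 − 456)/456 = 16.533.
Solve 7995/(1 + 16.533·e^(−0.33t)) = 6200: 1 + 16.533·e^(−0.33t) = 1.2895, so e^(−0.33t) = 0.0175115.
−0.33·t = ln(0.0175115) = -4.0449, so t = 4.0449/0.33 = 12.257.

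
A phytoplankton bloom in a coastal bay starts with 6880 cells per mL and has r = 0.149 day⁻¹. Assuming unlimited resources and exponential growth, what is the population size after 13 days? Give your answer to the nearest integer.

N(t) = N₀·e^(rt) = 6880 × e^(0.149×13) = 6880 × e^1.937.
e^1.937 ≈ 6.9379, so N ≈ 6880 × 6.9379 = 47732.8.

47733 cells per mL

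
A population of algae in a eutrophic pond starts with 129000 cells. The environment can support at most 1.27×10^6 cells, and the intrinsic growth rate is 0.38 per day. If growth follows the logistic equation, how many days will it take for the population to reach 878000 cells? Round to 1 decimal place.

A = (K − N₀)/N₀ = (1.27×10^6 − 129000)/129000 = 8.845.
Solve 1.27×10^6/(1 + 8.845·e^(−0.38t)) = 878000: 1 + 8.845·e^(−0.38t) = 1.4465, so e^(−0.38t) = 0.0504772.
−0.38·t = ln(0.0504772) = -2.9862, so t = 2.9862/0.38 = 7.8585.

7.9 days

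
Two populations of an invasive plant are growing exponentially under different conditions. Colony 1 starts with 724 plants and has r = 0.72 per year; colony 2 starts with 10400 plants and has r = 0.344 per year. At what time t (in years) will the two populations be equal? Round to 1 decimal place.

Set 724·e^(0.72t) = 10400·e^(0.344t).
e^((0.72 − 0.344)t) = 10400/724 → e^(0.376·t) = 14.365.
0.376·t = ln(14.365) = 2.6648, so t = 2.6648/0.376 = 7.0872.

7.1 years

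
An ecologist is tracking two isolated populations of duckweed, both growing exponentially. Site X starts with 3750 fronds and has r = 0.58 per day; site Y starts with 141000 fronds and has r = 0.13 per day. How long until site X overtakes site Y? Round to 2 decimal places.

Set 3750·e^(0.58t) = 141000·e^(0.13t).
e^((0.58 − 0.13)t) = 141000/3750 → e^(0.45·t) = 37.6.
0.45·t = ln(37.6) = 3.627, so t = 3.627/0.45 = 8.06.

8.06 days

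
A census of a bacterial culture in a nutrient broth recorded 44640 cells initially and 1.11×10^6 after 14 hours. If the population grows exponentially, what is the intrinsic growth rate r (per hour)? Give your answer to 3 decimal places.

From N(t) = N₀·e^(rt): e^(r·14) = 1.11×10^6/44640 = 24.866.
r·14 = ln(24.866) = 3.2135, so r = 3.2135/14 = 0.22953.

0.230 per hour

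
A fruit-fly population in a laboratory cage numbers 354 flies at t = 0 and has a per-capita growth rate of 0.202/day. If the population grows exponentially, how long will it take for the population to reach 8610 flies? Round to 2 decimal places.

Set N₀·e^(rt) = 8610: e^(0.202·t) = 8610/354 = 24.322.
0.202·t = ln(24.322) = 3.1914, so t = 3.1914/0.202 = 15.799.

15.80 days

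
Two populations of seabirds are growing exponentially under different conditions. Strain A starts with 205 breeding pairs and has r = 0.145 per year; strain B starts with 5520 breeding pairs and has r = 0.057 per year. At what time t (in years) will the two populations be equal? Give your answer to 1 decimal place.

Set 205·e^(0.145t) = 5520·e^(0.057t).
e^((0.145 − 0.057)t) = 5520/205 → e^(0.088·t) = 26.927.
0.088·t = ln(26.927) = 3.2931, so t = 3.2931/0.088 = 37.422.

37.4 years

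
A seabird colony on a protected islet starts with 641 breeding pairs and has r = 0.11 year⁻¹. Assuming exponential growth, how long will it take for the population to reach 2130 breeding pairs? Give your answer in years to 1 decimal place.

10.9 years

Set N₀·e^(rt) = 2130: e^(0.11·t) = 2130/641 = 3.3229.
0.11·t = ln(3.3229) = 1.2008, so t = 1.2008/0.11 = 10.917.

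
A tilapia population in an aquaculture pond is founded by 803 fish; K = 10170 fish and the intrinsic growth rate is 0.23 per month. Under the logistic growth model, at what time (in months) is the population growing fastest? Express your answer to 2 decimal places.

Logistic growth is fastest at N = K/2 = 5085.
A = (K − N₀)/N₀ = 11.665. Set K/(1 + A·e^(−rt)) = K/2 → A·e^(−rt) = 1.
e^(−0.23t) = 1/11.665 = 0.0857265, so t = ln(11.665)/0.23 = 2.4566/0.23 = 10.681.

10.68 months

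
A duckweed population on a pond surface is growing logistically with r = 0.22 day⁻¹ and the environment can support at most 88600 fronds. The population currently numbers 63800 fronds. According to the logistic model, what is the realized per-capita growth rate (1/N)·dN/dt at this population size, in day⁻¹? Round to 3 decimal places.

0.062 per day

(1/N)·dN/dt = r(1 − N/K) = 0.22 × (1 − 63800/88600).
= 0.22 × 0.27991 = 0.06158.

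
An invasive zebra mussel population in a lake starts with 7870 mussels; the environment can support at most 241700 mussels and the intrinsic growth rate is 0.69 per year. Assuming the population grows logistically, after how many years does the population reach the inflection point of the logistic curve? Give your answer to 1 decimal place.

Logistic growth is fastest at N = K/2 = 120850.
A = (K − N₀)/N₀ = 29.712. Set K/(1 + A·e^(−rt)) = K/2 → A·e^(−rt) = 1.
e^(−0.69t) = 1/29.712 = 0.0336569, so t = ln(29.712)/0.69 = 3.3915/0.69 = 4.9153.

4.9 years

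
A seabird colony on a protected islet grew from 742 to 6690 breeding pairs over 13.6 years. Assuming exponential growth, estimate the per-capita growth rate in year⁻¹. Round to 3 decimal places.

From N(t) = N₀·e^(rt): e^(r·13.6) = 6690/742 = 9.0162.
r·13.6 = ln(9.0162) = 2.199, so r = 2.199/13.6 = 0.16169.

0.162 per year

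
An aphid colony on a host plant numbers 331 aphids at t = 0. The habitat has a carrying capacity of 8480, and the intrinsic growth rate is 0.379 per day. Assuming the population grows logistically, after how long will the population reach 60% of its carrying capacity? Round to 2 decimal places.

9.52 days

A = (K − N₀)/N₀ = (8480 − 331)/331 = 24.619.
Solve 8480/(1 + 24.619·e^(−0.379t)) = 5088: 1 + 24.619·e^(−0.379t) = 1.6667, so e^(−0.379t) = 0.027079.
−0.379·t = ln(0.027079) = -3.609, so t = 3.609/0.379 = 9.5224.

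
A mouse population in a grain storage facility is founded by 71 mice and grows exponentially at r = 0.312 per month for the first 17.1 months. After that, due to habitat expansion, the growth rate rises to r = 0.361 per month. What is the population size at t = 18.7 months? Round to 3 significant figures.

Phase 1: N(17.1) = 71·e^(0.312×17.1) = 71·e^5.335 = 14733.5.
Phase 2 runs for 18.7 − 17.1 = 1.6 months at r = 0.361.
N(18.7) = 14733.5·e^(0.361×1.6) = 14733.5·e^0.5776 = 26251.5.

26300 mice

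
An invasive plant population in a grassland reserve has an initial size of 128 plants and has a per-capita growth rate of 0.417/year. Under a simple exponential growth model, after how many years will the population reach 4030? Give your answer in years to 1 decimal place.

8.3 years

Set N₀·e^(rt) = 4030: e^(0.417·t) = 4030/128 = 31.484.
0.417·t = ln(31.484) = 3.4495, so t = 3.4495/0.417 = 8.2722.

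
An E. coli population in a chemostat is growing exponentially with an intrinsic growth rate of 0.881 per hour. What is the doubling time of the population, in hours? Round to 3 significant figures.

0.787 hours

Doubling time t_d = ln(2)/r = 0.6931/0.881 = 0.78677.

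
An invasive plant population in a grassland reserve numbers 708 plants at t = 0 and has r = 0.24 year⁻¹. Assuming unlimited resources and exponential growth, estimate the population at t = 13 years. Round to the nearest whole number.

16034 plants

N(t) = N₀·e^(rt) = 708 × e^(0.24×13) = 708 × e^3.12.
e^3.12 ≈ 22.646, so N ≈ 708 × 22.646 = 16033.6.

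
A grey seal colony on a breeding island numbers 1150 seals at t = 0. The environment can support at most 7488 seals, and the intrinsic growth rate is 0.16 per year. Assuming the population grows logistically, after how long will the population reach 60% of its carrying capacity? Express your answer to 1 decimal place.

A = (K − N₀)/N₀ = (7488 − 1150)/1150 = 5.5113.
Solve 7488/(1 + 5.5113·e^(−0.16t)) = 4492.8: 1 + 5.5113·e^(−0.16t) = 1.6667, so e^(−0.16t) = 0.120964.
−0.16·t = ln(0.120964) = -2.1123, so t = 2.1123/0.16 = 13.202.

13.2 years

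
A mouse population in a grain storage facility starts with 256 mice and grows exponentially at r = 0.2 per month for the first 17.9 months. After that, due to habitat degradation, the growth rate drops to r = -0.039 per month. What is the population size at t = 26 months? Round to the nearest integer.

6696 mice

Phase 1: N(17.9) = 256·e^(0.2×17.9) = 256·e^3.58 = 9183.63.
Phase 2 runs for 26 − 17.9 = 8.1 months at r = -0.039.
N(26) = 9183.63·e^(-0.039×8.1) = 9183.63·e^-0.3159 = 6696.08.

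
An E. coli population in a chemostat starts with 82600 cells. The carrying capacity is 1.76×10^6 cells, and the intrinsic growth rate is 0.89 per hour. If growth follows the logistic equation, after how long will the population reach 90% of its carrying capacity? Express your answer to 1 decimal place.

A = (K − N₀)/N₀ = (1.76×10^6 − 82600)/82600 = 20.308.
Solve 1.76×10^6/(1 + 20.308·e^(−0.89t)) = 1.584×10^6: 1 + 20.308·e^(−0.89t) = 1.1111, so e^(−0.89t) = 0.00547143.
−0.89·t = ln(0.00547143) = -5.2082, so t = 5.2082/0.89 = 5.8519.

5.9 hours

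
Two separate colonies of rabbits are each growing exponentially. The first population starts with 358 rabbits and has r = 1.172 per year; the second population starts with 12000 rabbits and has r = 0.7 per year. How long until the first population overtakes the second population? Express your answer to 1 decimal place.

7.4 years

Set 358·e^(1.172t) = 12000·e^(0.7t).
e^((1.172 − 0.7)t) = 12000/358 → e^(0.472·t) = 33.52.
0.472·t = ln(33.52) = 3.5121, so t = 3.5121/0.472 = 7.441.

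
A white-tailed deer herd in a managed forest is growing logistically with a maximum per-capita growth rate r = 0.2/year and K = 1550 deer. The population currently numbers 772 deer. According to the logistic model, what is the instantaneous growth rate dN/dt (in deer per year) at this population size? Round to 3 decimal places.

77.499 deer per year

dN/dt = rN(1 − N/K) = 0.2 × 772 × (1 − 772/1550).
1 − 772/1550 = 0.50194; dN/dt = 0.2 × 772 × 0.50194 = 77.499.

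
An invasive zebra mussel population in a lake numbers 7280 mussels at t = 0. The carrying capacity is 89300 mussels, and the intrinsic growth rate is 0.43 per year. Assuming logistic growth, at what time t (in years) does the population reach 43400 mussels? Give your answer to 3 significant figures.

5.50 years

A = (K − N₀)/N₀ = (89300 − 7280)/7280 = 11.266.
Solve 89300/(1 + 11.266·e^(−0.43t)) = 43400: 1 + 11.266·e^(−0.43t) = 2.0576, so e^(−0.43t) = 0.0938717.
−0.43·t = ln(0.0938717) = -2.3658, so t = 2.3658/0.43 = 5.5019.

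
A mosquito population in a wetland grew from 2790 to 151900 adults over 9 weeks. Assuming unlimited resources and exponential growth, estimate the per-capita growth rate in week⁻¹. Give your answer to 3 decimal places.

0.444 per week

From N(t) = N₀·e^(rt): e^(r·9) = 151900/2790 = 54.444.
r·9 = ln(54.444) = 3.9972, so r = 3.9972/9 = 0.44413.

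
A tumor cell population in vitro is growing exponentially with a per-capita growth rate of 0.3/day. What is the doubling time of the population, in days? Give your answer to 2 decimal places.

Doubling time t_d = ln(2)/r = 0.6931/0.3 = 2.3105.

2.31 days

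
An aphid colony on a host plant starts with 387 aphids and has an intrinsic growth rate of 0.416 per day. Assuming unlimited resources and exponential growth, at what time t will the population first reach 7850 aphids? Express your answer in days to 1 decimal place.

Set N₀·e^(rt) = 7850: e^(0.416·t) = 7850/387 = 20.284.
0.416·t = ln(20.284) = 3.0098, so t = 3.0098/0.416 = 7.2352.

7.2 days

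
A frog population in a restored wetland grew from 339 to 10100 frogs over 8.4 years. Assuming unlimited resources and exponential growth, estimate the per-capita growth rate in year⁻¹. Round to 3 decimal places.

0.404 per year

From N(t) = N₀·e^(rt): e^(r·8.4) = 10100/339 = 29.794.
r·8.4 = ln(29.794) = 3.3943, so r = 3.3943/8.4 = 0.40408.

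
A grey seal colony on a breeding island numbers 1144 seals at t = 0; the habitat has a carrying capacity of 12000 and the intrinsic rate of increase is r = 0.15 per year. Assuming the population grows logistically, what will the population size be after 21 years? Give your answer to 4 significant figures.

A = (K − N₀)/N₀ = (12000 − 1144)/1144 = 9.4895.
N(t) = K/(1 + A·e^(−rt)) = 12000/(1 + 9.4895×e^(−0.15×21)).
e^(−3.15) = 0.042852; denominator = 1 + 9.4895×0.042852 = 1.4066.
N = 12000/1.4066 = 8530.93.

8531 seals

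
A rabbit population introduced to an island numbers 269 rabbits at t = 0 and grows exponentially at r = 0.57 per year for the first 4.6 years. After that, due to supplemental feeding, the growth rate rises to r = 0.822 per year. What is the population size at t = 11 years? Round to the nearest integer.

713196 rabbits

Phase 1: N(4.6) = 269·e^(0.57×4.6) = 269·e^2.622 = 3702.31.
Phase 2 runs for 11 − 4.6 = 6.4 years at r = 0.822.
N(11) = 3702.31·e^(0.822×6.4) = 3702.31·e^5.261 = 713196.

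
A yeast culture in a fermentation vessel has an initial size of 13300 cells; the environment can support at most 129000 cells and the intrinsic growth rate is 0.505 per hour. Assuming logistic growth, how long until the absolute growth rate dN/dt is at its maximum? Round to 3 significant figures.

4.28 hours

Logistic growth is fastest at N = K/2 = 64500.
A = (K − N₀)/N₀ = 8.6992. Set K/(1 + A·e^(−rt)) = K/2 → A·e^(−rt) = 1.
e^(−0.505t) = 1/8.6992 = 0.114952, so t = ln(8.6992)/0.505 = 2.1632/0.505 = 4.2836.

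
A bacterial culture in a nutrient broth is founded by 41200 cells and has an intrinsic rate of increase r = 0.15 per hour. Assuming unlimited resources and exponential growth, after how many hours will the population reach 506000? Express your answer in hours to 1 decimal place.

16.7 hours

Set N₀·e^(rt) = 506000: e^(0.15·t) = 506000/41200 = 12.282.
0.15·t = ln(12.282) = 2.5081, so t = 2.5081/0.15 = 16.721.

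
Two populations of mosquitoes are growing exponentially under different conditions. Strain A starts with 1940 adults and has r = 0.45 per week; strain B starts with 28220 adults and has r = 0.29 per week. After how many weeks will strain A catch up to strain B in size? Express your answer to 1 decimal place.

Set 1940·e^(0.45t) = 28220·e^(0.29t).
e^((0.45 − 0.29)t) = 28220/1940 → e^(0.16·t) = 14.546.
0.16·t = ln(14.546) = 2.6773, so t = 2.6773/0.16 = 16.733.

16.7 weeks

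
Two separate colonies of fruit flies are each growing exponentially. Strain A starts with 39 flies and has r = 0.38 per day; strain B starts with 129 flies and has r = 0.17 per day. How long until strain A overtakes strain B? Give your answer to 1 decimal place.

5.7 days

Set 39·e^(0.38t) = 129·e^(0.17t).
e^((0.38 − 0.17)t) = 129/39 → e^(0.21·t) = 3.3077.
0.21·t = ln(3.3077) = 1.1963, so t = 1.1963/0.21 = 5.6964.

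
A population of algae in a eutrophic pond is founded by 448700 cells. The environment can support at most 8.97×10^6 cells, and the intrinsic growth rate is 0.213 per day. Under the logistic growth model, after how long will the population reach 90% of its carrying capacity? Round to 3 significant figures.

A = (K − N₀)/N₀ = (8.97×10^6 − 448700)/448700 = 18.991.
Solve 8.97×10^6/(1 + 18.991·e^(−0.213t)) = 8.073×10^6: 1 + 18.991·e^(−0.213t) = 1.1111, so e^(−0.213t) = 0.0058507.
−0.213·t = ln(0.0058507) = -5.1412, so t = 5.1412/0.213 = 24.137.

24.1 days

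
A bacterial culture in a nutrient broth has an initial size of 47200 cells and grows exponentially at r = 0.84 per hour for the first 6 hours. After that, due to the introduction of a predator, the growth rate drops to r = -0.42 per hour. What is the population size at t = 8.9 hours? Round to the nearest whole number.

Phase 1: N(6) = 47200·e^(0.84×6) = 47200·e^5.04 = 7.290985×10^6.
Phase 2 runs for 8.9 − 6 = 2.9 hours at r = -0.42.
N(8.9) = 7.290985×10^6·e^(-0.42×2.9) = 7.290985×10^6·e^-1.218 = 2.156828×10^6.

2156828 cells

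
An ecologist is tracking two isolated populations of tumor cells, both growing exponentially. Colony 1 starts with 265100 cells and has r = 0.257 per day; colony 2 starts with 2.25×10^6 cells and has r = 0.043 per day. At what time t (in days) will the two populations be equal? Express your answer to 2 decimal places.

9.99 days

Set 265100·e^(0.257t) = 2.25×10^6·e^(0.043t).
e^((0.257 − 0.043)t) = 2.25×10^6/265100 → e^(0.214·t) = 8.4874.
0.214·t = ln(8.4874) = 2.1386, so t = 2.1386/0.214 = 9.9934.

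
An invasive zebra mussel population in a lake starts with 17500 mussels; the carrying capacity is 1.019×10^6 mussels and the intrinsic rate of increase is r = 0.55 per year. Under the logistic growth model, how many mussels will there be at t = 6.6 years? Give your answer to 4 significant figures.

404800 mussels

A = (K − N₀)/N₀ = (1.019×10^6 − 17500)/17500 = 57.229.
N(t) = K/(1 + A·e^(−rt)) = 1.019×10^6/(1 + 57.229×e^(−0.55×6.6)).
e^(−3.63) = 0.026516; denominator = 1 + 57.229×0.026516 = 2.5175.
N = 1.019×10^6/2.5175 = 404769.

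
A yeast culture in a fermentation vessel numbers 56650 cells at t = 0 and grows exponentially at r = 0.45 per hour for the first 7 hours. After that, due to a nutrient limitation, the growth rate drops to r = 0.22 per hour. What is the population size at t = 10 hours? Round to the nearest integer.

2557772 cells

Phase 1: N(7) = 56650·e^(0.45×7) = 56650·e^3.15 = 1.321988×10^6.
Phase 2 runs for 10 − 7 = 3 hours at r = 0.22.
N(10) = 1.321988×10^6·e^(0.22×3) = 1.321988×10^6·e^0.66 = 2.557772×10^6.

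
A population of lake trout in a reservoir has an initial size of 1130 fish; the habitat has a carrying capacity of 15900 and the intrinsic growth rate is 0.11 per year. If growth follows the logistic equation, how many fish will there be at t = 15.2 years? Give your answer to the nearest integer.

4601 fish

A = (K − N₀)/N₀ = (15900 − 1130)/1130 = 13.071.
N(t) = K/(1 + A·e^(−rt)) = 15900/(1 + 13.071×e^(−0.11×15.2)).
e^(−1.672) = 0.18787; denominator = 1 + 13.071×0.18787 = 3.4556.
N = 15900/3.4556 = 4601.2.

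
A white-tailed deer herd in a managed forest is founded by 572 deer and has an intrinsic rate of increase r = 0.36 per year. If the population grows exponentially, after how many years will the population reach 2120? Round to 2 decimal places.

3.64 years

Set N₀·e^(rt) = 2120: e^(0.36·t) = 2120/572 = 3.7063.
0.36·t = ln(3.7063) = 1.31, so t = 1.31/0.36 = 3.639.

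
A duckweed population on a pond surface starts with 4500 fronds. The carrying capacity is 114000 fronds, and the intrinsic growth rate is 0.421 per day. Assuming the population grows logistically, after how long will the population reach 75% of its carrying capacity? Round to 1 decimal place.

A = (K − N₀)/N₀ = (114000 − 4500)/4500 = 24.333.
Solve 114000/(1 + 24.333·e^(−0.421t)) = 85500: 1 + 24.333·e^(−0.421t) = 1.3333, so e^(−0.421t) = 0.0136986.
−0.421·t = ln(0.0136986) = -4.2905, so t = 4.2905/0.421 = 10.191.

10.2 days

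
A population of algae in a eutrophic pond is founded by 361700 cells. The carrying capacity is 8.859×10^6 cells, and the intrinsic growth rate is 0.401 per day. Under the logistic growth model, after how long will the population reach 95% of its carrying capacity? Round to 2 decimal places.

A = (K − N₀)/N₀ = (8.859×10^6 − 361700)/361700 = 23.493.
Solve 8.859×10^6/(1 + 23.493·e^(−0.401t)) = 8.41605×10^6: 1 + 23.493·e^(−0.401t) = 1.0526, so e^(−0.401t) = 0.00224034.
−0.401·t = ln(0.00224034) = -6.1011, so t = 6.1011/0.401 = 15.215.

15.21 days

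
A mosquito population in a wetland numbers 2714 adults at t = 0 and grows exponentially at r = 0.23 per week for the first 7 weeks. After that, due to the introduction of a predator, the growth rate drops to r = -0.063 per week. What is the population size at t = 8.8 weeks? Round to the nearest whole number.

Phase 1: N(7) = 2714·e^(0.23×7) = 2714·e^1.61 = 13577.6.
Phase 2 runs for 8.8 − 7 = 1.8 weeks at r = -0.063.
N(8.8) = 13577.6·e^(-0.063×1.8) = 13577.6·e^-0.1134 = 12122.

12122 adults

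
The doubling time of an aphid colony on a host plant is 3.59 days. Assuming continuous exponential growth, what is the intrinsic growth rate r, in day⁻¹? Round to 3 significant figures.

r = ln(2)/t_d = 0.6931/3.59 = 0.19308.

0.193 per day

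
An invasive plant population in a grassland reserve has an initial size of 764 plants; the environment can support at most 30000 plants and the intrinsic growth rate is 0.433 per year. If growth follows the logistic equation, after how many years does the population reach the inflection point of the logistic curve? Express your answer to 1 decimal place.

8.4 years

Logistic growth is fastest at N = K/2 = 15000.
A = (K − N₀)/N₀ = 38.267. Set K/(1 + A·e^(−rt)) = K/2 → A·e^(−rt) = 1.
e^(−0.433t) = 1/38.267 = 0.0261322, so t = ln(38.267)/0.433 = 3.6446/0.433 = 8.4171.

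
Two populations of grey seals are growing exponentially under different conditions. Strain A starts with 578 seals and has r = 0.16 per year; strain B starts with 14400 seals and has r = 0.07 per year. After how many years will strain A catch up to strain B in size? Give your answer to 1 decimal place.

35.7 years

Set 578·e^(0.16t) = 14400·e^(0.07t).
e^((0.16 − 0.07)t) = 14400/578 → e^(0.09·t) = 24.913.
0.09·t = ln(24.913) = 3.2154, so t = 3.2154/0.09 = 35.727.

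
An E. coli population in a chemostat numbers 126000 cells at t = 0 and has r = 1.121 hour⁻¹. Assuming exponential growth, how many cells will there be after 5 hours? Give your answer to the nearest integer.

34244523 cells

N(t) = N₀·e^(rt) = 126000 × e^(1.121×5) = 126000 × e^5.605.
e^5.605 ≈ 271.78, so N ≈ 126000 × 271.78 = 3.424452×10^7.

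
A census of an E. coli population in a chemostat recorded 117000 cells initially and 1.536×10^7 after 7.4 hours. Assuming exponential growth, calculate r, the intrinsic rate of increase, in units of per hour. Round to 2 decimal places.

0.66 per hour

From N(t) = N₀·e^(rt): e^(r·7.4) = 1.536×10^7/117000 = 131.28.
r·7.4 = ln(131.28) = 4.8773, so r = 4.8773/7.4 = 0.6591.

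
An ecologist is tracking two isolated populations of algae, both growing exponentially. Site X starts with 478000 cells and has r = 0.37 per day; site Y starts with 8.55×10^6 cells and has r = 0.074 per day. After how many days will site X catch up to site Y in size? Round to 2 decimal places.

9.74 days

Set 478000·e^(0.37t) = 8.55×10^6·e^(0.074t).
e^((0.37 − 0.074)t) = 8.55×10^6/478000 → e^(0.296·t) = 17.887.
0.296·t = ln(17.887) = 2.8841, so t = 2.8841/0.296 = 9.7435.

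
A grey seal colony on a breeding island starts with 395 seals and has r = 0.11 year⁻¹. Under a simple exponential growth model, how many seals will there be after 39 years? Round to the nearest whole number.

28822 seals

N(t) = N₀·e^(rt) = 395 × e^(0.11×39) = 395 × e^4.29.
e^4.29 ≈ 72.966, so N ≈ 395 × 72.966 = 28821.8.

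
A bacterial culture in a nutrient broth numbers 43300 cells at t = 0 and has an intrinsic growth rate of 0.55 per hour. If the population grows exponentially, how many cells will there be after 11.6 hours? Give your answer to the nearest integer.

N(t) = N₀·e^(rt) = 43300 × e^(0.55×11.6) = 43300 × e^6.38.
e^6.38 ≈ 589.93, so N ≈ 43300 × 589.93 = 2.554387×10^7.

25543870 cells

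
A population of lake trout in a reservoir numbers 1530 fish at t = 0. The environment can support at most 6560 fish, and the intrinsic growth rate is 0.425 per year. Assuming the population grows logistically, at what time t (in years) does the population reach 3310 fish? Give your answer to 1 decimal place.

A = (K − N₀)/N₀ = (6560 − 1530)/1530 = 3.2876.
Solve 6560/(1 + 3.2876·e^(−0.425t)) = 3310: 1 + 3.2876·e^(−0.425t) = 1.9819, so e^(−0.425t) = 0.298661.
−0.425·t = ln(0.298661) = -1.2084, so t = 1.2084/0.425 = 2.8434.

2.8 years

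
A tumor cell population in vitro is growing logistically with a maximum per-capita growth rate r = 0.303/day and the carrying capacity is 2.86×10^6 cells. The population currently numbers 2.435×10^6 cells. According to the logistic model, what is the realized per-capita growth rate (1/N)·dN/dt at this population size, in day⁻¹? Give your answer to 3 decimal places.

(1/N)·dN/dt = r(1 − N/K) = 0.303 × (1 − 2.435×10^6/2.86×10^6).
= 0.303 × 0.1486 = 0.045026.

0.045 per day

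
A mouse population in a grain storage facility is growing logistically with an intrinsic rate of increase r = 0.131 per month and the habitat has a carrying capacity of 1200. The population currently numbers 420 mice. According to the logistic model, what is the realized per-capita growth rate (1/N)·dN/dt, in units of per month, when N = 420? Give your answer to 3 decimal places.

(1/N)·dN/dt = r(1 − N/K) = 0.131 × (1 − 420/1200).
= 0.131 × 0.65 = 0.08515.

0.085 per month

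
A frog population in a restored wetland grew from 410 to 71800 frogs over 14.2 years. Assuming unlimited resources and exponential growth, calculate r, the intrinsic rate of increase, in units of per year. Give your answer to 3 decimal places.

0.364 per year

From N(t) = N₀·e^(rt): e^(r·14.2) = 71800/410 = 175.12.
r·14.2 = ln(175.12) = 5.1655, so r = 5.1655/14.2 = 0.36377.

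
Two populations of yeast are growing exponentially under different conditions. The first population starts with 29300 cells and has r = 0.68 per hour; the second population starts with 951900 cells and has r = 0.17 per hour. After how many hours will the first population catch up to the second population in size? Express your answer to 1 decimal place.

Set 29300·e^(0.68t) = 951900·e^(0.17t).
e^((0.68 − 0.17)t) = 951900/29300 → e^(0.51·t) = 32.488.
0.51·t = ln(32.488) = 3.4809, so t = 3.4809/0.51 = 6.8252.

6.8 hours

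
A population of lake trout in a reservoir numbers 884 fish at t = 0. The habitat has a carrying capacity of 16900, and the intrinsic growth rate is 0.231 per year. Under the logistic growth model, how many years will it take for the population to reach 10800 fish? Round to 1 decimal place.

15.0 years

A = (K − N₀)/N₀ = (16900 − 884)/884 = 18.118.
Solve 16900/(1 + 18.118·e^(−0.231t)) = 10800: 1 + 18.118·e^(−0.231t) = 1.5648, so e^(−0.231t) = 0.0311748.
−0.231·t = ln(0.0311748) = -3.4681, so t = 3.4681/0.231 = 15.014.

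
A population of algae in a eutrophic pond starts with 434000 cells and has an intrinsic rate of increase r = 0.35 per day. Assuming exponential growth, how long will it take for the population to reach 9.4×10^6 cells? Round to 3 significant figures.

8.79 days

Set N₀·e^(rt) = 9.4×10^6: e^(0.35·t) = 9.4×10^6/434000 = 21.659.
0.35·t = ln(21.659) = 3.0754, so t = 3.0754/0.35 = 8.7869.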